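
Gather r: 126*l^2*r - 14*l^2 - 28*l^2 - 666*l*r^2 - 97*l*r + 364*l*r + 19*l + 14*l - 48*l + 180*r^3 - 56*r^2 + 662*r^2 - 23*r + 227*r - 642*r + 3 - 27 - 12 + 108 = -42*l^2 - 15*l + 180*r^3 + r^2*(606 - 666*l) + r*(126*l^2 + 267*l - 438) + 72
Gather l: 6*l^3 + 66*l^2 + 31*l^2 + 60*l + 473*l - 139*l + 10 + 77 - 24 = 6*l^3 + 97*l^2 + 394*l + 63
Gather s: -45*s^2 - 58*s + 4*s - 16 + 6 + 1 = -45*s^2 - 54*s - 9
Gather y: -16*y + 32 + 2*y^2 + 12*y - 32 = 2*y^2 - 4*y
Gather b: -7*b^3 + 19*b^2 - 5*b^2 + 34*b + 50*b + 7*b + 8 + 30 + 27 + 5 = -7*b^3 + 14*b^2 + 91*b + 70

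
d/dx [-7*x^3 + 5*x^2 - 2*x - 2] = -21*x^2 + 10*x - 2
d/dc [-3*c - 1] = -3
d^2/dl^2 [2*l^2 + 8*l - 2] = 4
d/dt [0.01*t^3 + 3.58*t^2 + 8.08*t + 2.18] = 0.03*t^2 + 7.16*t + 8.08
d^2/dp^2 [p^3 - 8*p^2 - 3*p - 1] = 6*p - 16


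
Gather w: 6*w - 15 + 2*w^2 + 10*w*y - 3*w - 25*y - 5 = 2*w^2 + w*(10*y + 3) - 25*y - 20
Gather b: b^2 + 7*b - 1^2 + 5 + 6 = b^2 + 7*b + 10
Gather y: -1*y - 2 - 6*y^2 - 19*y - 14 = -6*y^2 - 20*y - 16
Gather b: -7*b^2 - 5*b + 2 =-7*b^2 - 5*b + 2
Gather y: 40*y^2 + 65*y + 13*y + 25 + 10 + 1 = 40*y^2 + 78*y + 36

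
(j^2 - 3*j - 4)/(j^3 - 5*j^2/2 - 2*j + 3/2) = 2*(j - 4)/(2*j^2 - 7*j + 3)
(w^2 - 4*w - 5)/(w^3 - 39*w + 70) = (w + 1)/(w^2 + 5*w - 14)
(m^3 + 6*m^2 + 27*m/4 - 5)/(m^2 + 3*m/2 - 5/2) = (m^2 + 7*m/2 - 2)/(m - 1)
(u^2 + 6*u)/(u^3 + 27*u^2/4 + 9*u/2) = 4/(4*u + 3)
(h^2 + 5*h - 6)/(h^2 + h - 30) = (h - 1)/(h - 5)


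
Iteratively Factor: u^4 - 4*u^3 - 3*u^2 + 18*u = (u - 3)*(u^3 - u^2 - 6*u) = u*(u - 3)*(u^2 - u - 6) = u*(u - 3)^2*(u + 2)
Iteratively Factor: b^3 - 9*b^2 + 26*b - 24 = (b - 4)*(b^2 - 5*b + 6) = (b - 4)*(b - 3)*(b - 2)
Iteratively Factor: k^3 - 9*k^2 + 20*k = (k)*(k^2 - 9*k + 20) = k*(k - 4)*(k - 5)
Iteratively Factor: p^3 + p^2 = (p + 1)*(p^2) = p*(p + 1)*(p)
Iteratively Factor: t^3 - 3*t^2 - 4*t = (t + 1)*(t^2 - 4*t) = (t - 4)*(t + 1)*(t)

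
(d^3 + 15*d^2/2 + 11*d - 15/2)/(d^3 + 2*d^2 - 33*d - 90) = (d - 1/2)/(d - 6)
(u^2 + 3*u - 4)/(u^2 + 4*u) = (u - 1)/u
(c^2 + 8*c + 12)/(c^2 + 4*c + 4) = (c + 6)/(c + 2)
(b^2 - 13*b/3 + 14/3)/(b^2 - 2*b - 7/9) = 3*(b - 2)/(3*b + 1)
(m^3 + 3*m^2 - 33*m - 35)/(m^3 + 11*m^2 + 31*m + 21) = (m - 5)/(m + 3)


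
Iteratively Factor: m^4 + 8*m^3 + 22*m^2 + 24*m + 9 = (m + 1)*(m^3 + 7*m^2 + 15*m + 9) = (m + 1)^2*(m^2 + 6*m + 9) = (m + 1)^2*(m + 3)*(m + 3)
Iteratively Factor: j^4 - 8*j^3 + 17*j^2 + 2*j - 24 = (j - 2)*(j^3 - 6*j^2 + 5*j + 12) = (j - 2)*(j + 1)*(j^2 - 7*j + 12) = (j - 4)*(j - 2)*(j + 1)*(j - 3)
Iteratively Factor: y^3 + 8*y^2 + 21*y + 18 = (y + 3)*(y^2 + 5*y + 6) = (y + 3)^2*(y + 2)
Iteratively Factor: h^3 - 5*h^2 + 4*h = (h - 4)*(h^2 - h) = (h - 4)*(h - 1)*(h)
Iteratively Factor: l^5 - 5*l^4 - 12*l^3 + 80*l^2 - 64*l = (l - 1)*(l^4 - 4*l^3 - 16*l^2 + 64*l) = (l - 4)*(l - 1)*(l^3 - 16*l) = l*(l - 4)*(l - 1)*(l^2 - 16) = l*(l - 4)*(l - 1)*(l + 4)*(l - 4)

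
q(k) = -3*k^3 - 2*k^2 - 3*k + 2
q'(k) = -9*k^2 - 4*k - 3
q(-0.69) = 4.10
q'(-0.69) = -4.52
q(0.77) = -2.87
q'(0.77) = -11.42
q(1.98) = -35.07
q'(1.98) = -46.20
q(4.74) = -376.64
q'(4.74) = -224.17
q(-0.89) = 5.20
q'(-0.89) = -6.57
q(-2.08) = 26.58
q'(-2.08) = -33.62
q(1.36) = -13.33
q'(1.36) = -25.09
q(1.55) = -18.63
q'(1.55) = -30.82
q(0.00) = 2.00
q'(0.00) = -3.00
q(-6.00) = 596.00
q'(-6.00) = -303.00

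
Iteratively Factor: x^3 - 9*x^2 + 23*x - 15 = (x - 1)*(x^2 - 8*x + 15) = (x - 5)*(x - 1)*(x - 3)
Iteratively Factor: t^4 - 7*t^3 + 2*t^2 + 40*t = (t - 5)*(t^3 - 2*t^2 - 8*t) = (t - 5)*(t + 2)*(t^2 - 4*t) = (t - 5)*(t - 4)*(t + 2)*(t)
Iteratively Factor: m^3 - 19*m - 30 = (m + 2)*(m^2 - 2*m - 15) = (m + 2)*(m + 3)*(m - 5)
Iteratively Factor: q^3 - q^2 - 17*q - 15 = (q + 1)*(q^2 - 2*q - 15) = (q + 1)*(q + 3)*(q - 5)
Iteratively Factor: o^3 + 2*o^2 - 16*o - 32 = (o + 4)*(o^2 - 2*o - 8) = (o + 2)*(o + 4)*(o - 4)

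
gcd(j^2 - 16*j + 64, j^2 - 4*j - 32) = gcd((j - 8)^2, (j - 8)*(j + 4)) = j - 8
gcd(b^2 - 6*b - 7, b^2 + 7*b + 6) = b + 1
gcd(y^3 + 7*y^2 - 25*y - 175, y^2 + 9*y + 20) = y + 5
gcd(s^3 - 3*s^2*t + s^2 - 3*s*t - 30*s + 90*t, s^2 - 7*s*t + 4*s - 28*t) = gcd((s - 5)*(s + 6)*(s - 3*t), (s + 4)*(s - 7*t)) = 1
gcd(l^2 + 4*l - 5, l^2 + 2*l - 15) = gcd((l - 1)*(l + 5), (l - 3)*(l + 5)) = l + 5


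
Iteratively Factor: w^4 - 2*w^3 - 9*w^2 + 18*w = (w + 3)*(w^3 - 5*w^2 + 6*w) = (w - 2)*(w + 3)*(w^2 - 3*w) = w*(w - 2)*(w + 3)*(w - 3)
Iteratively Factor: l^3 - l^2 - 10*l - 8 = (l + 2)*(l^2 - 3*l - 4) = (l - 4)*(l + 2)*(l + 1)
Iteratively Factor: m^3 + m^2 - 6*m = (m + 3)*(m^2 - 2*m) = m*(m + 3)*(m - 2)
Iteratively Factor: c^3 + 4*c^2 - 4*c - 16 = (c + 4)*(c^2 - 4) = (c - 2)*(c + 4)*(c + 2)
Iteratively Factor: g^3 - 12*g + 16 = (g - 2)*(g^2 + 2*g - 8) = (g - 2)*(g + 4)*(g - 2)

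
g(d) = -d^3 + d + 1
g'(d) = 1 - 3*d^2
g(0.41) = 1.34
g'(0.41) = 0.50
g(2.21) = -7.58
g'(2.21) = -13.65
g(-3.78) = 51.23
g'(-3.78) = -41.87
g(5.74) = -182.38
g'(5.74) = -97.84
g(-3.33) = 34.60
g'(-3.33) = -32.27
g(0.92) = 1.14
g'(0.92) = -1.54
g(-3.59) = 43.68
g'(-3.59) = -37.66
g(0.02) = 1.02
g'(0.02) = 1.00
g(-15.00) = 3361.00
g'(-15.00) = -674.00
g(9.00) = -719.00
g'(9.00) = -242.00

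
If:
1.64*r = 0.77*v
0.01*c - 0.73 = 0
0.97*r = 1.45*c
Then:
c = 73.00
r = 109.12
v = 232.42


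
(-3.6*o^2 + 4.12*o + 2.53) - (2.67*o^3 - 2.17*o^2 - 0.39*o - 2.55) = -2.67*o^3 - 1.43*o^2 + 4.51*o + 5.08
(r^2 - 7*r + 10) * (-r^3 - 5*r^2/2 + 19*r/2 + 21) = -r^5 + 9*r^4/2 + 17*r^3 - 141*r^2/2 - 52*r + 210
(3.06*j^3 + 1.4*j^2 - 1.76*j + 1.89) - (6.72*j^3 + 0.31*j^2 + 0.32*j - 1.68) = -3.66*j^3 + 1.09*j^2 - 2.08*j + 3.57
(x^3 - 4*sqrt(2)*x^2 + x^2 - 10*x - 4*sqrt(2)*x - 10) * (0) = 0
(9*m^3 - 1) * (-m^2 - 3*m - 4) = -9*m^5 - 27*m^4 - 36*m^3 + m^2 + 3*m + 4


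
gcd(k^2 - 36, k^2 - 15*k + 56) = 1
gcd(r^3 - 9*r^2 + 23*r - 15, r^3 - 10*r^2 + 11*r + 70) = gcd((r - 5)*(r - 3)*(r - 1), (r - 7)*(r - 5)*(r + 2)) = r - 5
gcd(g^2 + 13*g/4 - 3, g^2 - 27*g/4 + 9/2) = g - 3/4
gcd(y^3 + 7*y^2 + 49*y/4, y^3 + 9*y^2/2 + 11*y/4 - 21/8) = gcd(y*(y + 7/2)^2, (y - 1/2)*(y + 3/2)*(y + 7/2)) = y + 7/2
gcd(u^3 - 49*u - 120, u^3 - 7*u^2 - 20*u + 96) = u - 8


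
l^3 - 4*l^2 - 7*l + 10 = (l - 5)*(l - 1)*(l + 2)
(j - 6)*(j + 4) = j^2 - 2*j - 24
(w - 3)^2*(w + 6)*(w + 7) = w^4 + 7*w^3 - 27*w^2 - 135*w + 378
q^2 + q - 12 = (q - 3)*(q + 4)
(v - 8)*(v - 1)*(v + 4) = v^3 - 5*v^2 - 28*v + 32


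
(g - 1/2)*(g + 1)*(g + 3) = g^3 + 7*g^2/2 + g - 3/2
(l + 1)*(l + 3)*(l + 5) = l^3 + 9*l^2 + 23*l + 15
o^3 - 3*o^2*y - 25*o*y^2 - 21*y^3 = (o - 7*y)*(o + y)*(o + 3*y)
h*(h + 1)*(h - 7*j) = h^3 - 7*h^2*j + h^2 - 7*h*j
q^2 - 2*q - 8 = (q - 4)*(q + 2)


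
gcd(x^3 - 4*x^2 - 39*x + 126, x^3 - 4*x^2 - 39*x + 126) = x^3 - 4*x^2 - 39*x + 126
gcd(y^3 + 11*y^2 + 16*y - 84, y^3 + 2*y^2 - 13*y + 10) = y - 2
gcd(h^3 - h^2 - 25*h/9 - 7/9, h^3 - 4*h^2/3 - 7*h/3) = h^2 - 4*h/3 - 7/3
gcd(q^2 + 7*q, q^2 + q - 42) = q + 7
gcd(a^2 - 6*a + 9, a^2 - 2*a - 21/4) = 1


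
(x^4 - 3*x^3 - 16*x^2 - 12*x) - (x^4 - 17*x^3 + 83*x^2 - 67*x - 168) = 14*x^3 - 99*x^2 + 55*x + 168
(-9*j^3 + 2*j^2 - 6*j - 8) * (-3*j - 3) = 27*j^4 + 21*j^3 + 12*j^2 + 42*j + 24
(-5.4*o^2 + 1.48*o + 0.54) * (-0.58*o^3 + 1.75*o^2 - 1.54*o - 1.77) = 3.132*o^5 - 10.3084*o^4 + 10.5928*o^3 + 8.2238*o^2 - 3.4512*o - 0.9558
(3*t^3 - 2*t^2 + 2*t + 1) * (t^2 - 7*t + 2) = 3*t^5 - 23*t^4 + 22*t^3 - 17*t^2 - 3*t + 2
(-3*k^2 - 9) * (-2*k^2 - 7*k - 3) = 6*k^4 + 21*k^3 + 27*k^2 + 63*k + 27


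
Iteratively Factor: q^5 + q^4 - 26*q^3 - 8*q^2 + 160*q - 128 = (q + 4)*(q^4 - 3*q^3 - 14*q^2 + 48*q - 32) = (q - 4)*(q + 4)*(q^3 + q^2 - 10*q + 8) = (q - 4)*(q - 1)*(q + 4)*(q^2 + 2*q - 8) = (q - 4)*(q - 1)*(q + 4)^2*(q - 2)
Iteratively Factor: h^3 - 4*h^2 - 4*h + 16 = (h - 4)*(h^2 - 4) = (h - 4)*(h + 2)*(h - 2)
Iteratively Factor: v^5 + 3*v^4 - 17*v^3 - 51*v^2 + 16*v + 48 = (v + 4)*(v^4 - v^3 - 13*v^2 + v + 12) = (v + 3)*(v + 4)*(v^3 - 4*v^2 - v + 4) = (v - 4)*(v + 3)*(v + 4)*(v^2 - 1) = (v - 4)*(v - 1)*(v + 3)*(v + 4)*(v + 1)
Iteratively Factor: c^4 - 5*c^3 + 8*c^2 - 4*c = (c)*(c^3 - 5*c^2 + 8*c - 4) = c*(c - 2)*(c^2 - 3*c + 2) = c*(c - 2)^2*(c - 1)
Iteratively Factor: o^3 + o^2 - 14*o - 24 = (o - 4)*(o^2 + 5*o + 6) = (o - 4)*(o + 2)*(o + 3)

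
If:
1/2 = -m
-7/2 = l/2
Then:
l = -7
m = -1/2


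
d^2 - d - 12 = (d - 4)*(d + 3)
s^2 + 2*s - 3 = (s - 1)*(s + 3)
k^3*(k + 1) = k^4 + k^3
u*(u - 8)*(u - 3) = u^3 - 11*u^2 + 24*u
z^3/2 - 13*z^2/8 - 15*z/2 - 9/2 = (z/2 + 1)*(z - 6)*(z + 3/4)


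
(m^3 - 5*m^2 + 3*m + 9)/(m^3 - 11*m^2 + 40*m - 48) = (m^2 - 2*m - 3)/(m^2 - 8*m + 16)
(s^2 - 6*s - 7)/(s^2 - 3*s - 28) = (s + 1)/(s + 4)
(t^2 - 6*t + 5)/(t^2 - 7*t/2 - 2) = 2*(-t^2 + 6*t - 5)/(-2*t^2 + 7*t + 4)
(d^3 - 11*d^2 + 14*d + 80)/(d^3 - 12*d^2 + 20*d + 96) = (d - 5)/(d - 6)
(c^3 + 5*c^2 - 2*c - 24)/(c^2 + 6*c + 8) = (c^2 + c - 6)/(c + 2)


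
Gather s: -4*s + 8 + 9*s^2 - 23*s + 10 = 9*s^2 - 27*s + 18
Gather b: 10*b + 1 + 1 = 10*b + 2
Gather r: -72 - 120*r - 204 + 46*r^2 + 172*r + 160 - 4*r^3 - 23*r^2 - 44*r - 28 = -4*r^3 + 23*r^2 + 8*r - 144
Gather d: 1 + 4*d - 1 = 4*d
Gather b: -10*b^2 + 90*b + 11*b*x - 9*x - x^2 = -10*b^2 + b*(11*x + 90) - x^2 - 9*x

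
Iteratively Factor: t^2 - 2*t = (t - 2)*(t)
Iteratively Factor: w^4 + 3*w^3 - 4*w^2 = (w)*(w^3 + 3*w^2 - 4*w) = w^2*(w^2 + 3*w - 4) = w^2*(w - 1)*(w + 4)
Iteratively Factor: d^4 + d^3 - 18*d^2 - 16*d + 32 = (d + 4)*(d^3 - 3*d^2 - 6*d + 8) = (d - 4)*(d + 4)*(d^2 + d - 2) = (d - 4)*(d + 2)*(d + 4)*(d - 1)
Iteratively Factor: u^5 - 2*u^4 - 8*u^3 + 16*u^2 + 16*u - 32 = (u - 2)*(u^4 - 8*u^2 + 16) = (u - 2)*(u + 2)*(u^3 - 2*u^2 - 4*u + 8) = (u - 2)^2*(u + 2)*(u^2 - 4) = (u - 2)^2*(u + 2)^2*(u - 2)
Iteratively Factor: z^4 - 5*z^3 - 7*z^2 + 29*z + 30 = (z - 5)*(z^3 - 7*z - 6) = (z - 5)*(z + 2)*(z^2 - 2*z - 3) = (z - 5)*(z - 3)*(z + 2)*(z + 1)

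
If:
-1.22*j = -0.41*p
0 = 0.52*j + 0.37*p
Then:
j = 0.00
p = 0.00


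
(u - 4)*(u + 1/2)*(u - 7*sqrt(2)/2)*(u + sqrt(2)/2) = u^4 - 3*sqrt(2)*u^3 - 7*u^3/2 - 11*u^2/2 + 21*sqrt(2)*u^2/2 + 6*sqrt(2)*u + 49*u/4 + 7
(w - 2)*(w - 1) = w^2 - 3*w + 2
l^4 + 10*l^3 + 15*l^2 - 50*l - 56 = (l - 2)*(l + 1)*(l + 4)*(l + 7)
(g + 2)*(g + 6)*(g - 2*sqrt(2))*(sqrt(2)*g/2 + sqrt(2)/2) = sqrt(2)*g^4/2 - 2*g^3 + 9*sqrt(2)*g^3/2 - 18*g^2 + 10*sqrt(2)*g^2 - 40*g + 6*sqrt(2)*g - 24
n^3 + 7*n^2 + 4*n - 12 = (n - 1)*(n + 2)*(n + 6)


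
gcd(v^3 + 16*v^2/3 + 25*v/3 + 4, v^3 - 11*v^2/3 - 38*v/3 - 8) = v^2 + 7*v/3 + 4/3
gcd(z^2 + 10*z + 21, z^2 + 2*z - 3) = z + 3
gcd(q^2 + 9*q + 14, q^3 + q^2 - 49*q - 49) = q + 7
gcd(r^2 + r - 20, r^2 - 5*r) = 1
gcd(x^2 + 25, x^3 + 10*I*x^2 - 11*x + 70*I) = x + 5*I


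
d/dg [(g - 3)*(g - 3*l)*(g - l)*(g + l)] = 4*g^3 - 9*g^2*l - 9*g^2 - 2*g*l^2 + 18*g*l + 3*l^3 + 3*l^2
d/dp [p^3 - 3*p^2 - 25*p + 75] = 3*p^2 - 6*p - 25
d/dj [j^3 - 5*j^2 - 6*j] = 3*j^2 - 10*j - 6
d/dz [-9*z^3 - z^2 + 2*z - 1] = -27*z^2 - 2*z + 2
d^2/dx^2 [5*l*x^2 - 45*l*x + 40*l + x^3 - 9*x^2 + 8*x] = 10*l + 6*x - 18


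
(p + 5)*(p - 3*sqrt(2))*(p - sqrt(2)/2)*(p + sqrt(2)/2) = p^4 - 3*sqrt(2)*p^3 + 5*p^3 - 15*sqrt(2)*p^2 - p^2/2 - 5*p/2 + 3*sqrt(2)*p/2 + 15*sqrt(2)/2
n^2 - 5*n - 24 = (n - 8)*(n + 3)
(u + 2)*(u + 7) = u^2 + 9*u + 14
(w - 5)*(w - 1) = w^2 - 6*w + 5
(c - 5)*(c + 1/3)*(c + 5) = c^3 + c^2/3 - 25*c - 25/3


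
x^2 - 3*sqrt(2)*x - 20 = (x - 5*sqrt(2))*(x + 2*sqrt(2))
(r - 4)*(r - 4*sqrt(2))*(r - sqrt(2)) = r^3 - 5*sqrt(2)*r^2 - 4*r^2 + 8*r + 20*sqrt(2)*r - 32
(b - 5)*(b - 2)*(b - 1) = b^3 - 8*b^2 + 17*b - 10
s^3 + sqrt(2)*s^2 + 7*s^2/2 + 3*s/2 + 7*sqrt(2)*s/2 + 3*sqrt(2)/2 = (s + 1/2)*(s + 3)*(s + sqrt(2))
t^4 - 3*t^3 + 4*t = t*(t - 2)^2*(t + 1)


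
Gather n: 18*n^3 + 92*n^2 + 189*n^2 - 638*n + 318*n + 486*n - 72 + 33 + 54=18*n^3 + 281*n^2 + 166*n + 15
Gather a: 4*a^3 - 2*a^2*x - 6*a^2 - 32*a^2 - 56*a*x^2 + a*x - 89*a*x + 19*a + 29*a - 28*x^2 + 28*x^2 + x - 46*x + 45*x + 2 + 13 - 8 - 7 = 4*a^3 + a^2*(-2*x - 38) + a*(-56*x^2 - 88*x + 48)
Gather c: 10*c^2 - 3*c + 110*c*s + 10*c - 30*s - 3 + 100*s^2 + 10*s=10*c^2 + c*(110*s + 7) + 100*s^2 - 20*s - 3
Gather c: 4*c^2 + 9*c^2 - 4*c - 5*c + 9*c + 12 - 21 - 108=13*c^2 - 117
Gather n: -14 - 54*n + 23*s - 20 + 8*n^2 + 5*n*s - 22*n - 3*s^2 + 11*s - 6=8*n^2 + n*(5*s - 76) - 3*s^2 + 34*s - 40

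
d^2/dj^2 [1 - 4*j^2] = -8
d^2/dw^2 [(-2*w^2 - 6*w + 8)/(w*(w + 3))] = 48*(w^2 + 3*w + 3)/(w^3*(w^3 + 9*w^2 + 27*w + 27))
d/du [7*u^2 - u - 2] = 14*u - 1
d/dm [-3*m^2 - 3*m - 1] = -6*m - 3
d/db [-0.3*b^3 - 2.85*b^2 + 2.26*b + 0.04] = -0.9*b^2 - 5.7*b + 2.26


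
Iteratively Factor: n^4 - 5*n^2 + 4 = (n + 2)*(n^3 - 2*n^2 - n + 2) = (n - 1)*(n + 2)*(n^2 - n - 2) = (n - 1)*(n + 1)*(n + 2)*(n - 2)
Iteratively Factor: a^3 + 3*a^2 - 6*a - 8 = (a - 2)*(a^2 + 5*a + 4) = (a - 2)*(a + 1)*(a + 4)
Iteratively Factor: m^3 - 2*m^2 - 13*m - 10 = (m - 5)*(m^2 + 3*m + 2) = (m - 5)*(m + 1)*(m + 2)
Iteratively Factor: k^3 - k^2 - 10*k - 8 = (k - 4)*(k^2 + 3*k + 2) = (k - 4)*(k + 1)*(k + 2)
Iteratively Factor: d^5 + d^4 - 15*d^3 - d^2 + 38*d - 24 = (d + 2)*(d^4 - d^3 - 13*d^2 + 25*d - 12) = (d + 2)*(d + 4)*(d^3 - 5*d^2 + 7*d - 3) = (d - 1)*(d + 2)*(d + 4)*(d^2 - 4*d + 3) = (d - 3)*(d - 1)*(d + 2)*(d + 4)*(d - 1)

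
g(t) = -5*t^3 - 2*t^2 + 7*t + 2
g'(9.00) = -1244.00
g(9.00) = -3742.00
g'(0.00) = 7.00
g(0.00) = 2.00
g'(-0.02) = 7.07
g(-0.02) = 1.86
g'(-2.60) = -84.00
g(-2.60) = 58.16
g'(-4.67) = -301.45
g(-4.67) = 434.93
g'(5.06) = -397.29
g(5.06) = -661.56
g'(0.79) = -5.52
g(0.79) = 3.82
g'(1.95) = -57.84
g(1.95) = -29.03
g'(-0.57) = 4.41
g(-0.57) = -1.71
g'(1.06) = -14.09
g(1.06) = 1.22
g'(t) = -15*t^2 - 4*t + 7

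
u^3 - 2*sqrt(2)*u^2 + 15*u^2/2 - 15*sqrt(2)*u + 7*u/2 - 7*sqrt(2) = (u + 1/2)*(u + 7)*(u - 2*sqrt(2))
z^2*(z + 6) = z^3 + 6*z^2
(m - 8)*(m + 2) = m^2 - 6*m - 16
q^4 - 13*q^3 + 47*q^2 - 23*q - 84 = (q - 7)*(q - 4)*(q - 3)*(q + 1)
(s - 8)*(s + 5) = s^2 - 3*s - 40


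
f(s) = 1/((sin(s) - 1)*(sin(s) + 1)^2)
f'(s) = -2*cos(s)/((sin(s) - 1)*(sin(s) + 1)^3) - cos(s)/((sin(s) - 1)^2*(sin(s) + 1)^2)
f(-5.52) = -1.13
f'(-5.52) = -1.68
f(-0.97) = -17.87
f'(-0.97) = 109.84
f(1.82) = -8.35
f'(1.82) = 64.57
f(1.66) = -63.13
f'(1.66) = 1408.79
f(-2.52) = -3.62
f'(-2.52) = -12.24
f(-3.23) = -0.93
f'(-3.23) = -0.68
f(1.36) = -11.55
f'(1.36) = -106.72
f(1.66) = -63.13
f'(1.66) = 1408.79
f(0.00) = -1.00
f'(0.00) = 1.00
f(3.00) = -0.89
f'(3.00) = -0.52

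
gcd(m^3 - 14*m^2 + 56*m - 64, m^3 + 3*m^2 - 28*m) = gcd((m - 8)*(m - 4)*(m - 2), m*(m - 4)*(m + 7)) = m - 4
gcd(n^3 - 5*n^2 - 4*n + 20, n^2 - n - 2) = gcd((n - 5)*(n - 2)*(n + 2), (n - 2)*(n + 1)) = n - 2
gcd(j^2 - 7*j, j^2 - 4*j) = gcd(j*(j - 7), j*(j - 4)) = j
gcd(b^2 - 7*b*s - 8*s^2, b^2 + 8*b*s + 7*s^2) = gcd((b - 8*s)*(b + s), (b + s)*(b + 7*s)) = b + s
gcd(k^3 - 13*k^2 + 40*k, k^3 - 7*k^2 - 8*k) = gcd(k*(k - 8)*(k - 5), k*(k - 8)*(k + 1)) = k^2 - 8*k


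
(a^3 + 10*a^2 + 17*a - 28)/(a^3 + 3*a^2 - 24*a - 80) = (a^2 + 6*a - 7)/(a^2 - a - 20)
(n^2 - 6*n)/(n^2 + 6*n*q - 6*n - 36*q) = n/(n + 6*q)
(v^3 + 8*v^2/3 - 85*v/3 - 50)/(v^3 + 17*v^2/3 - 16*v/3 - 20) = (v - 5)/(v - 2)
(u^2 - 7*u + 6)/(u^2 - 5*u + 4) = (u - 6)/(u - 4)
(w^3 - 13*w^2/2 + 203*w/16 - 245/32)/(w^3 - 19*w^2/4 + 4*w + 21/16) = (16*w^2 - 48*w + 35)/(2*(8*w^2 - 10*w - 3))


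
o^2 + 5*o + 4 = (o + 1)*(o + 4)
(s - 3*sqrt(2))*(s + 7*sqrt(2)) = s^2 + 4*sqrt(2)*s - 42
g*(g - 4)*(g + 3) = g^3 - g^2 - 12*g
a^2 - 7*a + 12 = (a - 4)*(a - 3)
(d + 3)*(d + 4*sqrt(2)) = d^2 + 3*d + 4*sqrt(2)*d + 12*sqrt(2)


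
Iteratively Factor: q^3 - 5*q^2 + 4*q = (q - 4)*(q^2 - q) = (q - 4)*(q - 1)*(q)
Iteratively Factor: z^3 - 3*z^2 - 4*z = (z - 4)*(z^2 + z) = z*(z - 4)*(z + 1)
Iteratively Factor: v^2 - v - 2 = (v - 2)*(v + 1)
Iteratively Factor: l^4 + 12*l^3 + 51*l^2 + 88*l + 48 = (l + 1)*(l^3 + 11*l^2 + 40*l + 48) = (l + 1)*(l + 3)*(l^2 + 8*l + 16) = (l + 1)*(l + 3)*(l + 4)*(l + 4)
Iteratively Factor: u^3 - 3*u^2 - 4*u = (u)*(u^2 - 3*u - 4) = u*(u + 1)*(u - 4)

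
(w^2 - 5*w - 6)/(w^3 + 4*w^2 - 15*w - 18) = (w - 6)/(w^2 + 3*w - 18)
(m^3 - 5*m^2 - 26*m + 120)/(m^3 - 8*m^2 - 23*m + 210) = (m - 4)/(m - 7)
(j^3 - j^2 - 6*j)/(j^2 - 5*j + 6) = j*(j + 2)/(j - 2)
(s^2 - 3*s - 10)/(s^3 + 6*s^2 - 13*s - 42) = (s - 5)/(s^2 + 4*s - 21)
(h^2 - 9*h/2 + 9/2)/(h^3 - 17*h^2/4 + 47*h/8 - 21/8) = 4*(h - 3)/(4*h^2 - 11*h + 7)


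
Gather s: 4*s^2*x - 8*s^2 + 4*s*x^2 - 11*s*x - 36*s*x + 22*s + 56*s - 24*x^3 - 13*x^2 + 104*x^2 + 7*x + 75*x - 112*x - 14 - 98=s^2*(4*x - 8) + s*(4*x^2 - 47*x + 78) - 24*x^3 + 91*x^2 - 30*x - 112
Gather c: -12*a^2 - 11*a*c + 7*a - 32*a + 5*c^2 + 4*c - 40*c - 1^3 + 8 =-12*a^2 - 25*a + 5*c^2 + c*(-11*a - 36) + 7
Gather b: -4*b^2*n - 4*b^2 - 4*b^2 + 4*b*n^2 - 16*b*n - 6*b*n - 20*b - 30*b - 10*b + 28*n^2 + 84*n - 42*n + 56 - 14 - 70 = b^2*(-4*n - 8) + b*(4*n^2 - 22*n - 60) + 28*n^2 + 42*n - 28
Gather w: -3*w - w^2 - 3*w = -w^2 - 6*w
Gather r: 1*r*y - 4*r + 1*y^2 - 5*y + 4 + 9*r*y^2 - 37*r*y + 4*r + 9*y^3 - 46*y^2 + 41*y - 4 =r*(9*y^2 - 36*y) + 9*y^3 - 45*y^2 + 36*y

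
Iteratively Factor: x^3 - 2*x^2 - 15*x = (x - 5)*(x^2 + 3*x) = (x - 5)*(x + 3)*(x)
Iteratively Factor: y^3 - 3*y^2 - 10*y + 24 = (y - 4)*(y^2 + y - 6) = (y - 4)*(y - 2)*(y + 3)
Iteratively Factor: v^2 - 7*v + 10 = (v - 5)*(v - 2)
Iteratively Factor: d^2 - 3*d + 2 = (d - 1)*(d - 2)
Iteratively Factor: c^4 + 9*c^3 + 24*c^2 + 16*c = (c + 1)*(c^3 + 8*c^2 + 16*c) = (c + 1)*(c + 4)*(c^2 + 4*c) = (c + 1)*(c + 4)^2*(c)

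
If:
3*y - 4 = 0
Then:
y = 4/3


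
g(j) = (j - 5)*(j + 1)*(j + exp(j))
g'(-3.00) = 46.30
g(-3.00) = -47.20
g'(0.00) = -14.00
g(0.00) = -5.00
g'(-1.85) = 19.77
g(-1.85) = -9.86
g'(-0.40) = -6.71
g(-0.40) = -0.88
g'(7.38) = 49336.61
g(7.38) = 32129.83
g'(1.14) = -41.43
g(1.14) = -35.25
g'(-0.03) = -13.43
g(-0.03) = -4.59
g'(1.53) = -55.10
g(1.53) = -53.98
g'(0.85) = -32.98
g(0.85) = -24.49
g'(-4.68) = 98.35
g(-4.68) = -166.38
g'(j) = (j - 5)*(j + 1)*(exp(j) + 1) + (j - 5)*(j + exp(j)) + (j + 1)*(j + exp(j))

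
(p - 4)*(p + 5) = p^2 + p - 20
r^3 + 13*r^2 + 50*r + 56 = (r + 2)*(r + 4)*(r + 7)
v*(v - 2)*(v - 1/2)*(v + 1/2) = v^4 - 2*v^3 - v^2/4 + v/2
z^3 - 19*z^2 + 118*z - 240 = (z - 8)*(z - 6)*(z - 5)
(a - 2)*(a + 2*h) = a^2 + 2*a*h - 2*a - 4*h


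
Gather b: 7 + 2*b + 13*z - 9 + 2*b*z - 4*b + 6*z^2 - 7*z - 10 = b*(2*z - 2) + 6*z^2 + 6*z - 12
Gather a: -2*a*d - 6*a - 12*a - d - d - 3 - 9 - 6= a*(-2*d - 18) - 2*d - 18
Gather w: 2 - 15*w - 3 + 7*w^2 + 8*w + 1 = 7*w^2 - 7*w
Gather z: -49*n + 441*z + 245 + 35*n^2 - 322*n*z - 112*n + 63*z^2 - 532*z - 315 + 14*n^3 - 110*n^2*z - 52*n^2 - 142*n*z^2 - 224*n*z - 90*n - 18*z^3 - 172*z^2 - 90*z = 14*n^3 - 17*n^2 - 251*n - 18*z^3 + z^2*(-142*n - 109) + z*(-110*n^2 - 546*n - 181) - 70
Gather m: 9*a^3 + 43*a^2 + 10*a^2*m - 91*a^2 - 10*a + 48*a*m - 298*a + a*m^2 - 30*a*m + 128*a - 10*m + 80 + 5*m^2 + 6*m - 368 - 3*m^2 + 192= 9*a^3 - 48*a^2 - 180*a + m^2*(a + 2) + m*(10*a^2 + 18*a - 4) - 96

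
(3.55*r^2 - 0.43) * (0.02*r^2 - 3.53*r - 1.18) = 0.071*r^4 - 12.5315*r^3 - 4.1976*r^2 + 1.5179*r + 0.5074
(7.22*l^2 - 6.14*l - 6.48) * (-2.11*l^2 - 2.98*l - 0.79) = -15.2342*l^4 - 8.5602*l^3 + 26.2662*l^2 + 24.161*l + 5.1192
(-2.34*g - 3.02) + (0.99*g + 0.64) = -1.35*g - 2.38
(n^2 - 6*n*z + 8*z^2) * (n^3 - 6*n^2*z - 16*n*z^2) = n^5 - 12*n^4*z + 28*n^3*z^2 + 48*n^2*z^3 - 128*n*z^4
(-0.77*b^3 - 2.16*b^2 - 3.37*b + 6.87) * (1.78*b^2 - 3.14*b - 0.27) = -1.3706*b^5 - 1.427*b^4 + 0.991700000000001*b^3 + 23.3936*b^2 - 20.6619*b - 1.8549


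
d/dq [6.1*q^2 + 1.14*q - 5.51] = 12.2*q + 1.14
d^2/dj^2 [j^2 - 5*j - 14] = 2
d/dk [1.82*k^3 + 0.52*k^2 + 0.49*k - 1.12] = 5.46*k^2 + 1.04*k + 0.49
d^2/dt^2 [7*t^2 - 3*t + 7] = 14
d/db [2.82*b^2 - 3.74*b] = 5.64*b - 3.74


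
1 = 1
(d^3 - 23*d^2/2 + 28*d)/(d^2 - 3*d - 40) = d*(2*d - 7)/(2*(d + 5))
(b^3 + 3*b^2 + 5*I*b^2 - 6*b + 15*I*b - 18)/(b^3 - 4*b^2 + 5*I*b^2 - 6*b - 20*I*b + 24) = (b + 3)/(b - 4)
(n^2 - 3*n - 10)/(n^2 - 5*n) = (n + 2)/n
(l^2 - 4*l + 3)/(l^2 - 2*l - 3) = (l - 1)/(l + 1)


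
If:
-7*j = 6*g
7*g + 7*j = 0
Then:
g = 0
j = 0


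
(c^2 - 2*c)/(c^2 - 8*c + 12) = c/(c - 6)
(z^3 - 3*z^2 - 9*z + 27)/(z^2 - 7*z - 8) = (-z^3 + 3*z^2 + 9*z - 27)/(-z^2 + 7*z + 8)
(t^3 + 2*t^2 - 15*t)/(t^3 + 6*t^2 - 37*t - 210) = t*(t - 3)/(t^2 + t - 42)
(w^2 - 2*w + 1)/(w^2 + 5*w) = (w^2 - 2*w + 1)/(w*(w + 5))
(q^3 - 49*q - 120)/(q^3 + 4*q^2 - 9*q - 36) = (q^2 - 3*q - 40)/(q^2 + q - 12)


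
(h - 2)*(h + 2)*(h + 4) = h^3 + 4*h^2 - 4*h - 16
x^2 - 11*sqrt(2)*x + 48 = (x - 8*sqrt(2))*(x - 3*sqrt(2))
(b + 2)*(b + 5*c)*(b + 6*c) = b^3 + 11*b^2*c + 2*b^2 + 30*b*c^2 + 22*b*c + 60*c^2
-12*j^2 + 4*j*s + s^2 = (-2*j + s)*(6*j + s)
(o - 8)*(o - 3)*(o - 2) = o^3 - 13*o^2 + 46*o - 48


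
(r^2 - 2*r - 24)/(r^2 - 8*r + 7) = (r^2 - 2*r - 24)/(r^2 - 8*r + 7)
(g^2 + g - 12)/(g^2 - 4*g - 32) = (g - 3)/(g - 8)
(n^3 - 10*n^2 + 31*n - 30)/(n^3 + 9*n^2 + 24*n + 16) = (n^3 - 10*n^2 + 31*n - 30)/(n^3 + 9*n^2 + 24*n + 16)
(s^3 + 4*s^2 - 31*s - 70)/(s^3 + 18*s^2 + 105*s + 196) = (s^2 - 3*s - 10)/(s^2 + 11*s + 28)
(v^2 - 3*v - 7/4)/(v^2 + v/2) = (v - 7/2)/v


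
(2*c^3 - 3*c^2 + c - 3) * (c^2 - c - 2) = 2*c^5 - 5*c^4 + 2*c^2 + c + 6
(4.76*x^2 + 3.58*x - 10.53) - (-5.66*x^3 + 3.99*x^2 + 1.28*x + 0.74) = 5.66*x^3 + 0.77*x^2 + 2.3*x - 11.27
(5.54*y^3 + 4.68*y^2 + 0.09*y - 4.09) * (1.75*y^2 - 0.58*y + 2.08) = 9.695*y^5 + 4.9768*y^4 + 8.9663*y^3 + 2.5247*y^2 + 2.5594*y - 8.5072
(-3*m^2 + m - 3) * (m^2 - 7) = -3*m^4 + m^3 + 18*m^2 - 7*m + 21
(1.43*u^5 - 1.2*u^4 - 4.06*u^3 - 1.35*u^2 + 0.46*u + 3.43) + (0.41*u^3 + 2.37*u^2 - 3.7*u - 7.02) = 1.43*u^5 - 1.2*u^4 - 3.65*u^3 + 1.02*u^2 - 3.24*u - 3.59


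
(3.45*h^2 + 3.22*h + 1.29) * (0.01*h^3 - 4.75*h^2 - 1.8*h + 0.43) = 0.0345*h^5 - 16.3553*h^4 - 21.4921*h^3 - 10.44*h^2 - 0.9374*h + 0.5547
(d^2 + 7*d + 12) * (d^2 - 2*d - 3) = d^4 + 5*d^3 - 5*d^2 - 45*d - 36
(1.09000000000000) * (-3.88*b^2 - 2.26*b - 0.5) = -4.2292*b^2 - 2.4634*b - 0.545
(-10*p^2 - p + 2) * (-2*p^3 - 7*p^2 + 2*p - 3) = 20*p^5 + 72*p^4 - 17*p^3 + 14*p^2 + 7*p - 6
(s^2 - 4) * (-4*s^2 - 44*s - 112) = -4*s^4 - 44*s^3 - 96*s^2 + 176*s + 448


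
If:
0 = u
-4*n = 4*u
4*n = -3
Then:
No Solution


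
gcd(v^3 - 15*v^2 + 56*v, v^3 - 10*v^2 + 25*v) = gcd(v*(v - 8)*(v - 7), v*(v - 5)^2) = v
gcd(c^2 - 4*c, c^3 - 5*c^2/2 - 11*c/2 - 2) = c - 4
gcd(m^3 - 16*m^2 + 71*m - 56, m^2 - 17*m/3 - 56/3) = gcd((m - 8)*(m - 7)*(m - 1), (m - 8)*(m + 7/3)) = m - 8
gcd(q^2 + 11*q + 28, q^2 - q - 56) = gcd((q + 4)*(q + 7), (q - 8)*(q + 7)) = q + 7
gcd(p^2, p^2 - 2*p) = p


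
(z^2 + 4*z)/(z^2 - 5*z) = (z + 4)/(z - 5)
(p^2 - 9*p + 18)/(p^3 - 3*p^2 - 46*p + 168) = (p - 3)/(p^2 + 3*p - 28)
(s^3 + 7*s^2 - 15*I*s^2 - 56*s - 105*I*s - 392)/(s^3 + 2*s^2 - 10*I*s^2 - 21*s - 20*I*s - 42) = (s^2 + s*(7 - 8*I) - 56*I)/(s^2 + s*(2 - 3*I) - 6*I)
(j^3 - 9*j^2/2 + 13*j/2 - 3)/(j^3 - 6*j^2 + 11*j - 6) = (j - 3/2)/(j - 3)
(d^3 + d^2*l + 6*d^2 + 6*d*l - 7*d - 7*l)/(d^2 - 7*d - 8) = (-d^3 - d^2*l - 6*d^2 - 6*d*l + 7*d + 7*l)/(-d^2 + 7*d + 8)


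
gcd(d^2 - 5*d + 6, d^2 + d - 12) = d - 3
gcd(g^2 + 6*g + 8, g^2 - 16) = g + 4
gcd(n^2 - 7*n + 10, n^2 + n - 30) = n - 5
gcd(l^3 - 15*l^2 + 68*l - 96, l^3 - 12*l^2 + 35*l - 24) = l^2 - 11*l + 24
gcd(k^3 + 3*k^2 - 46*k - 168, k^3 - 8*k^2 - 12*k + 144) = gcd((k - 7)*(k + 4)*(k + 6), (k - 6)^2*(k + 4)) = k + 4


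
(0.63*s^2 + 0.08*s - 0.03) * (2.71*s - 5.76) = 1.7073*s^3 - 3.412*s^2 - 0.5421*s + 0.1728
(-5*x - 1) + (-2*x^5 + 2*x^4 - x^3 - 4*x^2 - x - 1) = -2*x^5 + 2*x^4 - x^3 - 4*x^2 - 6*x - 2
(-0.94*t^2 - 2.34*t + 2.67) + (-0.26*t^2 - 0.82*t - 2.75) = -1.2*t^2 - 3.16*t - 0.0800000000000001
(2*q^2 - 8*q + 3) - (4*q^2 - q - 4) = -2*q^2 - 7*q + 7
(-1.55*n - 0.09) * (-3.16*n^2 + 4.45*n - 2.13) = 4.898*n^3 - 6.6131*n^2 + 2.901*n + 0.1917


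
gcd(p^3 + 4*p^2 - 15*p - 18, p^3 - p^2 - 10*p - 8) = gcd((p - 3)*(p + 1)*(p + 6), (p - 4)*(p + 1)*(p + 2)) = p + 1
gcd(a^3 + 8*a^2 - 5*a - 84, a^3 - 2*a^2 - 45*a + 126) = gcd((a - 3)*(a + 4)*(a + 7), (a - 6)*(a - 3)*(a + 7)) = a^2 + 4*a - 21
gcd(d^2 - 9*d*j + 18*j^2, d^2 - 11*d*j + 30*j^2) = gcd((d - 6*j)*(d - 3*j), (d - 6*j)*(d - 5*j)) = d - 6*j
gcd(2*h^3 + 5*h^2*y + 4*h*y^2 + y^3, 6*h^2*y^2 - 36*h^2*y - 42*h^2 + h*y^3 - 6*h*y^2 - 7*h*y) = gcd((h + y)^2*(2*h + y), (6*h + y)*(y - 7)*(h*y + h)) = 1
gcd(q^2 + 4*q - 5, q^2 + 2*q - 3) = q - 1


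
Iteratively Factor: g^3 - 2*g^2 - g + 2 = (g - 1)*(g^2 - g - 2) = (g - 1)*(g + 1)*(g - 2)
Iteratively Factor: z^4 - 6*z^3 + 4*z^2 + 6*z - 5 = (z - 1)*(z^3 - 5*z^2 - z + 5) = (z - 5)*(z - 1)*(z^2 - 1) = (z - 5)*(z - 1)*(z + 1)*(z - 1)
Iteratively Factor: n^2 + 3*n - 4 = (n + 4)*(n - 1)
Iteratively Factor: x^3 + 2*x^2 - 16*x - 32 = (x + 2)*(x^2 - 16) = (x + 2)*(x + 4)*(x - 4)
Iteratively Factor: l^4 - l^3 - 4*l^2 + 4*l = (l - 1)*(l^3 - 4*l) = (l - 2)*(l - 1)*(l^2 + 2*l) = l*(l - 2)*(l - 1)*(l + 2)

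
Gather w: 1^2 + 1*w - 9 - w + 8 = 0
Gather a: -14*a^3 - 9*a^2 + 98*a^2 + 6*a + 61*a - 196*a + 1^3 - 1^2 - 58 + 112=-14*a^3 + 89*a^2 - 129*a + 54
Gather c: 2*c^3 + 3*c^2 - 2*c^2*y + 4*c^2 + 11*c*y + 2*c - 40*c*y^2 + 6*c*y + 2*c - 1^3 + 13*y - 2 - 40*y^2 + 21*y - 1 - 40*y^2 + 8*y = 2*c^3 + c^2*(7 - 2*y) + c*(-40*y^2 + 17*y + 4) - 80*y^2 + 42*y - 4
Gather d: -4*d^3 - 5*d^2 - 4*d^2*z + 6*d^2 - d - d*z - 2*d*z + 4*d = -4*d^3 + d^2*(1 - 4*z) + d*(3 - 3*z)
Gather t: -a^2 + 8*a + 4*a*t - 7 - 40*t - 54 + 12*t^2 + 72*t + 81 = -a^2 + 8*a + 12*t^2 + t*(4*a + 32) + 20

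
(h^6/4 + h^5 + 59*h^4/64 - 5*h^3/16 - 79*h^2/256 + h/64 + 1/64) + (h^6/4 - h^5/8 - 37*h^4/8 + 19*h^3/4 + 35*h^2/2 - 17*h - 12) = h^6/2 + 7*h^5/8 - 237*h^4/64 + 71*h^3/16 + 4401*h^2/256 - 1087*h/64 - 767/64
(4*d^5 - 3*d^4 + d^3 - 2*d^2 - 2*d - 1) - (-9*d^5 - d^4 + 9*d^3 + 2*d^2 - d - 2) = 13*d^5 - 2*d^4 - 8*d^3 - 4*d^2 - d + 1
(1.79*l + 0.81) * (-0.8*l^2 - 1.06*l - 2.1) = -1.432*l^3 - 2.5454*l^2 - 4.6176*l - 1.701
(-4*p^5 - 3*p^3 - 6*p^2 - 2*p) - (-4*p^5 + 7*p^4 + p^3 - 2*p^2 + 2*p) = -7*p^4 - 4*p^3 - 4*p^2 - 4*p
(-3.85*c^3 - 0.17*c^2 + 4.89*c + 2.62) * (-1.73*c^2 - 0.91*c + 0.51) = 6.6605*c^5 + 3.7976*c^4 - 10.2685*c^3 - 9.0692*c^2 + 0.1097*c + 1.3362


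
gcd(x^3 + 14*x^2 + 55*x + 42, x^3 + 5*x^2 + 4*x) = x + 1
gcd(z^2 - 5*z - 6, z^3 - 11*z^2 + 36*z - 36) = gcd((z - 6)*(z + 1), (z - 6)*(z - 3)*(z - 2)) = z - 6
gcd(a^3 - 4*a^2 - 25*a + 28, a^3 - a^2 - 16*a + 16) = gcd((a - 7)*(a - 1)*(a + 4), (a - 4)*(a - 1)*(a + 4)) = a^2 + 3*a - 4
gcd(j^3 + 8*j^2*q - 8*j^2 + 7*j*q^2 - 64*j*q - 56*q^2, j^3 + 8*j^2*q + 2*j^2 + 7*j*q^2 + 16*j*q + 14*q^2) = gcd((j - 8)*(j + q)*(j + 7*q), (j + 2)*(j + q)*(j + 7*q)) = j^2 + 8*j*q + 7*q^2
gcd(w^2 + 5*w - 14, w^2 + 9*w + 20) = 1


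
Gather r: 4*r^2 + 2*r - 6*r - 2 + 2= 4*r^2 - 4*r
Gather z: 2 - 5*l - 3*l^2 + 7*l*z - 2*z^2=-3*l^2 + 7*l*z - 5*l - 2*z^2 + 2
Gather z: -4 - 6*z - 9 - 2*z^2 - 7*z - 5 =-2*z^2 - 13*z - 18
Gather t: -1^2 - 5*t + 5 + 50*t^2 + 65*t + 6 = 50*t^2 + 60*t + 10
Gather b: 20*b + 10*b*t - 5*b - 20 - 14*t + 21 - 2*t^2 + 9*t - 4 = b*(10*t + 15) - 2*t^2 - 5*t - 3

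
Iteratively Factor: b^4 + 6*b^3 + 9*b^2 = (b)*(b^3 + 6*b^2 + 9*b) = b*(b + 3)*(b^2 + 3*b) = b^2*(b + 3)*(b + 3)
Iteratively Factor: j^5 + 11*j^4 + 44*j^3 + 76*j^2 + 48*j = (j + 4)*(j^4 + 7*j^3 + 16*j^2 + 12*j) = j*(j + 4)*(j^3 + 7*j^2 + 16*j + 12) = j*(j + 2)*(j + 4)*(j^2 + 5*j + 6) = j*(j + 2)^2*(j + 4)*(j + 3)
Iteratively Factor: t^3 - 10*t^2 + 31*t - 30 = (t - 5)*(t^2 - 5*t + 6) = (t - 5)*(t - 3)*(t - 2)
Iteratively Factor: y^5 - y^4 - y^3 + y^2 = (y + 1)*(y^4 - 2*y^3 + y^2) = (y - 1)*(y + 1)*(y^3 - y^2) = (y - 1)^2*(y + 1)*(y^2) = y*(y - 1)^2*(y + 1)*(y)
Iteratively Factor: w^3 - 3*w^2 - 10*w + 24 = (w - 2)*(w^2 - w - 12) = (w - 2)*(w + 3)*(w - 4)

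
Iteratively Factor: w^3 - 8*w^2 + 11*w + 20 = (w - 4)*(w^2 - 4*w - 5) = (w - 5)*(w - 4)*(w + 1)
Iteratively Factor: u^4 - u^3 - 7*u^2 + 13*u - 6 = (u - 1)*(u^3 - 7*u + 6) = (u - 2)*(u - 1)*(u^2 + 2*u - 3) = (u - 2)*(u - 1)*(u + 3)*(u - 1)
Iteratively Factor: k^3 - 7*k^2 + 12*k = (k - 4)*(k^2 - 3*k) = (k - 4)*(k - 3)*(k)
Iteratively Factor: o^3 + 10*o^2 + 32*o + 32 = (o + 4)*(o^2 + 6*o + 8) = (o + 4)^2*(o + 2)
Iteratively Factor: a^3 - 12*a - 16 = (a + 2)*(a^2 - 2*a - 8) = (a - 4)*(a + 2)*(a + 2)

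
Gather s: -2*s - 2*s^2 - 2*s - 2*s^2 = -4*s^2 - 4*s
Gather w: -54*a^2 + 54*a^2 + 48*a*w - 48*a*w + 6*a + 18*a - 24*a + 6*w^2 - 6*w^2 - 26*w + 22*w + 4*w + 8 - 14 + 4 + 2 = 0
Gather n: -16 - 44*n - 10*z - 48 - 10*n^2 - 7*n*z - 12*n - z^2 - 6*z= -10*n^2 + n*(-7*z - 56) - z^2 - 16*z - 64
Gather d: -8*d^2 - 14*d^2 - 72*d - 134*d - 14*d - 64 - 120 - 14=-22*d^2 - 220*d - 198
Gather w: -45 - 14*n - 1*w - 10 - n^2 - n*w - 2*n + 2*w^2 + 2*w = -n^2 - 16*n + 2*w^2 + w*(1 - n) - 55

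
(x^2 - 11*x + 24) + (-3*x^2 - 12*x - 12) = -2*x^2 - 23*x + 12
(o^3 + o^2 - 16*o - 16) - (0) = o^3 + o^2 - 16*o - 16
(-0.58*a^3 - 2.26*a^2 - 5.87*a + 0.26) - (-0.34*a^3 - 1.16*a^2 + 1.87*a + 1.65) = -0.24*a^3 - 1.1*a^2 - 7.74*a - 1.39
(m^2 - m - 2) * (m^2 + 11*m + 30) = m^4 + 10*m^3 + 17*m^2 - 52*m - 60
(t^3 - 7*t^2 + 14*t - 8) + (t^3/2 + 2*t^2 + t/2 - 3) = 3*t^3/2 - 5*t^2 + 29*t/2 - 11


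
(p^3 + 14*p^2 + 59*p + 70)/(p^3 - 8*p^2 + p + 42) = (p^2 + 12*p + 35)/(p^2 - 10*p + 21)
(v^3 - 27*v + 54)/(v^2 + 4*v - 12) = (v^2 - 6*v + 9)/(v - 2)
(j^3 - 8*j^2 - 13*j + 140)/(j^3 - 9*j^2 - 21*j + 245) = (j^2 - j - 20)/(j^2 - 2*j - 35)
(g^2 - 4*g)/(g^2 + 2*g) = (g - 4)/(g + 2)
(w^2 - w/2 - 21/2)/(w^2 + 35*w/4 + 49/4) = 2*(2*w^2 - w - 21)/(4*w^2 + 35*w + 49)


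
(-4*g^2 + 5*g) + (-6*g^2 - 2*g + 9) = -10*g^2 + 3*g + 9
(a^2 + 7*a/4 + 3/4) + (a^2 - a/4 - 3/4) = 2*a^2 + 3*a/2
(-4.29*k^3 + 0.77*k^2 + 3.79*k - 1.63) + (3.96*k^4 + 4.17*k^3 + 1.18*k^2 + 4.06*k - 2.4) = 3.96*k^4 - 0.12*k^3 + 1.95*k^2 + 7.85*k - 4.03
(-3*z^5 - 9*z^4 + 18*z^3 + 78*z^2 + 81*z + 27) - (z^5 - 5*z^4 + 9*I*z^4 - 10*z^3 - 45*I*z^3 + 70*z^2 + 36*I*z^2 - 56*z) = -4*z^5 - 4*z^4 - 9*I*z^4 + 28*z^3 + 45*I*z^3 + 8*z^2 - 36*I*z^2 + 137*z + 27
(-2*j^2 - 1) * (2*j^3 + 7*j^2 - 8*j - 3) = -4*j^5 - 14*j^4 + 14*j^3 - j^2 + 8*j + 3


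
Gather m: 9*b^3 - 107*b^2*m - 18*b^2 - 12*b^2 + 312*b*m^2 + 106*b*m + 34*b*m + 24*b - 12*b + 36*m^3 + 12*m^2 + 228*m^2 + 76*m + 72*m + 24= 9*b^3 - 30*b^2 + 12*b + 36*m^3 + m^2*(312*b + 240) + m*(-107*b^2 + 140*b + 148) + 24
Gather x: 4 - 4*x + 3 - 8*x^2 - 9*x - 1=-8*x^2 - 13*x + 6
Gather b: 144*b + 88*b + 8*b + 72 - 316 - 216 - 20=240*b - 480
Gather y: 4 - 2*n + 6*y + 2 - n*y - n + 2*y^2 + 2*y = -3*n + 2*y^2 + y*(8 - n) + 6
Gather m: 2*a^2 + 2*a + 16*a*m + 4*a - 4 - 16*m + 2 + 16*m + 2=2*a^2 + 16*a*m + 6*a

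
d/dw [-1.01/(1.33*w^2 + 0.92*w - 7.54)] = (2.6866*w + 0.9292)/(1.33*w^2 + 0.92*w - 7.54)^2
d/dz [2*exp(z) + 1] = 2*exp(z)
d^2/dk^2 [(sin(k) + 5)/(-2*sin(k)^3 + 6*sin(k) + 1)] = (56*sin(k)^7 + 180*sin(k)^6 - 240*sin(k)^5 - 746*sin(k)^4 + 150*sin(k)^3 + 570*sin(k)^2 + 72*sin(k)*cos(k)^6 + 17*sin(k) + 360*cos(k)^6 - 12)/(-2*sin(k)^3 + 6*sin(k) + 1)^3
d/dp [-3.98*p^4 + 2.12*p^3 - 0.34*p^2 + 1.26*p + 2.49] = -15.92*p^3 + 6.36*p^2 - 0.68*p + 1.26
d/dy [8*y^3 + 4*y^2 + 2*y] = 24*y^2 + 8*y + 2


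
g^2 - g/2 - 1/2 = (g - 1)*(g + 1/2)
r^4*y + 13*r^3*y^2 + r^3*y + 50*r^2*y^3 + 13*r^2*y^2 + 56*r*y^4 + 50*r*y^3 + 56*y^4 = (r + 2*y)*(r + 4*y)*(r + 7*y)*(r*y + y)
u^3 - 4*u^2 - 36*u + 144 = (u - 6)*(u - 4)*(u + 6)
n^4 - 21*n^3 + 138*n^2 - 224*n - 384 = (n - 8)^2*(n - 6)*(n + 1)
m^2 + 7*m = m*(m + 7)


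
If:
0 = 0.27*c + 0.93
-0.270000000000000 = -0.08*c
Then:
No Solution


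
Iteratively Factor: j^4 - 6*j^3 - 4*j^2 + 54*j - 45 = (j - 3)*(j^3 - 3*j^2 - 13*j + 15) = (j - 3)*(j - 1)*(j^2 - 2*j - 15) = (j - 5)*(j - 3)*(j - 1)*(j + 3)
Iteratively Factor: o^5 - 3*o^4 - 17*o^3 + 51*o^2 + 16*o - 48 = (o - 4)*(o^4 + o^3 - 13*o^2 - o + 12) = (o - 4)*(o - 1)*(o^3 + 2*o^2 - 11*o - 12) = (o - 4)*(o - 1)*(o + 1)*(o^2 + o - 12) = (o - 4)*(o - 1)*(o + 1)*(o + 4)*(o - 3)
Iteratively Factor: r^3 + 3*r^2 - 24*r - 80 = (r - 5)*(r^2 + 8*r + 16) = (r - 5)*(r + 4)*(r + 4)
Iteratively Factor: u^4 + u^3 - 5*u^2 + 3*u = (u)*(u^3 + u^2 - 5*u + 3) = u*(u + 3)*(u^2 - 2*u + 1) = u*(u - 1)*(u + 3)*(u - 1)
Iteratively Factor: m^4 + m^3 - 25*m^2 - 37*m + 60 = (m - 5)*(m^3 + 6*m^2 + 5*m - 12) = (m - 5)*(m + 3)*(m^2 + 3*m - 4) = (m - 5)*(m + 3)*(m + 4)*(m - 1)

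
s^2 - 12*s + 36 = (s - 6)^2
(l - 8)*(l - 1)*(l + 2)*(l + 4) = l^4 - 3*l^3 - 38*l^2 - 24*l + 64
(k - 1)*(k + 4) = k^2 + 3*k - 4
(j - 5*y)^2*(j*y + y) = j^3*y - 10*j^2*y^2 + j^2*y + 25*j*y^3 - 10*j*y^2 + 25*y^3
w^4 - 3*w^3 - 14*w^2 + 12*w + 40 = (w - 5)*(w - 2)*(w + 2)^2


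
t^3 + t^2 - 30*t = t*(t - 5)*(t + 6)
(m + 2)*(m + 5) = m^2 + 7*m + 10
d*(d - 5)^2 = d^3 - 10*d^2 + 25*d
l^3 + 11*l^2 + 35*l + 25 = (l + 1)*(l + 5)^2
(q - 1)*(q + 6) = q^2 + 5*q - 6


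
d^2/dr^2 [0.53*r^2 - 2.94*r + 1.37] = 1.06000000000000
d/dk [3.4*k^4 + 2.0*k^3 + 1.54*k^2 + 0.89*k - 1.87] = 13.6*k^3 + 6.0*k^2 + 3.08*k + 0.89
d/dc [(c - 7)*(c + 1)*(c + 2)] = 3*c^2 - 8*c - 19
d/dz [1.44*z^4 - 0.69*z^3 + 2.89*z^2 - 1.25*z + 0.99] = 5.76*z^3 - 2.07*z^2 + 5.78*z - 1.25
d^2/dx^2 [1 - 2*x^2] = -4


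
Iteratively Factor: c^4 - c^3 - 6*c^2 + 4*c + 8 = (c - 2)*(c^3 + c^2 - 4*c - 4) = (c - 2)*(c + 1)*(c^2 - 4) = (c - 2)^2*(c + 1)*(c + 2)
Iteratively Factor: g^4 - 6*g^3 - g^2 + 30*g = (g + 2)*(g^3 - 8*g^2 + 15*g) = (g - 5)*(g + 2)*(g^2 - 3*g) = (g - 5)*(g - 3)*(g + 2)*(g)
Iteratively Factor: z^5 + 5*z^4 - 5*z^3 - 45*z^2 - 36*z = (z - 3)*(z^4 + 8*z^3 + 19*z^2 + 12*z) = (z - 3)*(z + 4)*(z^3 + 4*z^2 + 3*z) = z*(z - 3)*(z + 4)*(z^2 + 4*z + 3) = z*(z - 3)*(z + 3)*(z + 4)*(z + 1)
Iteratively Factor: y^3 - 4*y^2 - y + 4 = (y - 4)*(y^2 - 1) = (y - 4)*(y + 1)*(y - 1)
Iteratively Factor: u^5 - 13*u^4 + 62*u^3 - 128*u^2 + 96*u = (u - 2)*(u^4 - 11*u^3 + 40*u^2 - 48*u) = (u - 3)*(u - 2)*(u^3 - 8*u^2 + 16*u) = (u - 4)*(u - 3)*(u - 2)*(u^2 - 4*u) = u*(u - 4)*(u - 3)*(u - 2)*(u - 4)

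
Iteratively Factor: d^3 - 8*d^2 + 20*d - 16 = (d - 4)*(d^2 - 4*d + 4) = (d - 4)*(d - 2)*(d - 2)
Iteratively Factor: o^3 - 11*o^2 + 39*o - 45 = (o - 3)*(o^2 - 8*o + 15) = (o - 3)^2*(o - 5)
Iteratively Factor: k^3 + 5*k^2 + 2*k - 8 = (k + 2)*(k^2 + 3*k - 4) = (k - 1)*(k + 2)*(k + 4)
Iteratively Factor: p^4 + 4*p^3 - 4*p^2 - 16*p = (p - 2)*(p^3 + 6*p^2 + 8*p) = p*(p - 2)*(p^2 + 6*p + 8) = p*(p - 2)*(p + 2)*(p + 4)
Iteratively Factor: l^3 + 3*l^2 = (l + 3)*(l^2) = l*(l + 3)*(l)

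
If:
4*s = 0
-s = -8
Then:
No Solution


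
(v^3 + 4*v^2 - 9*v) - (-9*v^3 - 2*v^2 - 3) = 10*v^3 + 6*v^2 - 9*v + 3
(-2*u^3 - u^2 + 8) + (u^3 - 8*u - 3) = -u^3 - u^2 - 8*u + 5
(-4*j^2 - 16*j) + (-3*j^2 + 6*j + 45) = -7*j^2 - 10*j + 45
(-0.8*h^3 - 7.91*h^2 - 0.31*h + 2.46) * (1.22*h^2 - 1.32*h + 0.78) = -0.976*h^5 - 8.5942*h^4 + 9.439*h^3 - 2.7594*h^2 - 3.489*h + 1.9188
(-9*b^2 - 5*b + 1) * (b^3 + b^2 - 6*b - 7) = -9*b^5 - 14*b^4 + 50*b^3 + 94*b^2 + 29*b - 7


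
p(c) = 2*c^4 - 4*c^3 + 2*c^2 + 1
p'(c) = 8*c^3 - 12*c^2 + 4*c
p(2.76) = 48.19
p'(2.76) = 87.83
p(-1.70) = 43.14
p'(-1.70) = -80.78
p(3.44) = 141.91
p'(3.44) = 197.42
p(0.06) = 1.01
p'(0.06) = 0.20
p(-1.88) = 59.63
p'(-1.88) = -103.09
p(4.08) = 316.83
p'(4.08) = 359.90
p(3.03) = 76.67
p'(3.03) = 124.49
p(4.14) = 338.98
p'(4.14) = 378.55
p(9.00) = 10369.00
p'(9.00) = 4896.00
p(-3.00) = 289.00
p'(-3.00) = -336.00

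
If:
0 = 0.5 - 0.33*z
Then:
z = 1.52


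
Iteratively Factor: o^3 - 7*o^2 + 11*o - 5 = (o - 1)*(o^2 - 6*o + 5) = (o - 5)*(o - 1)*(o - 1)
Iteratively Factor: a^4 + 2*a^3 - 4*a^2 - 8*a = (a + 2)*(a^3 - 4*a) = a*(a + 2)*(a^2 - 4) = a*(a + 2)^2*(a - 2)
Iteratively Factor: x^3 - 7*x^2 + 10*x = (x - 2)*(x^2 - 5*x) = x*(x - 2)*(x - 5)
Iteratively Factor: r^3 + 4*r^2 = (r)*(r^2 + 4*r) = r^2*(r + 4)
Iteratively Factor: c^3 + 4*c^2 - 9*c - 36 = (c + 4)*(c^2 - 9) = (c + 3)*(c + 4)*(c - 3)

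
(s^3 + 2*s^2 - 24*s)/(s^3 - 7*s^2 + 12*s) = (s + 6)/(s - 3)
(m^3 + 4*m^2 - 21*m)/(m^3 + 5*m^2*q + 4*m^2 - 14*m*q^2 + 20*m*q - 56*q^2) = m*(m^2 + 4*m - 21)/(m^3 + 5*m^2*q + 4*m^2 - 14*m*q^2 + 20*m*q - 56*q^2)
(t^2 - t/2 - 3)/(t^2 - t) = (t^2 - t/2 - 3)/(t*(t - 1))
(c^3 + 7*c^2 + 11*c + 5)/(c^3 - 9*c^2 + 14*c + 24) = (c^2 + 6*c + 5)/(c^2 - 10*c + 24)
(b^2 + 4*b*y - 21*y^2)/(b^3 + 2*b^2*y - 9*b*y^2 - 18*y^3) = (b + 7*y)/(b^2 + 5*b*y + 6*y^2)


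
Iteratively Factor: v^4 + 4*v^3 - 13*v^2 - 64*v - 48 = (v + 3)*(v^3 + v^2 - 16*v - 16) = (v - 4)*(v + 3)*(v^2 + 5*v + 4) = (v - 4)*(v + 1)*(v + 3)*(v + 4)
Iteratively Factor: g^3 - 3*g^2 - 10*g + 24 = (g - 4)*(g^2 + g - 6) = (g - 4)*(g + 3)*(g - 2)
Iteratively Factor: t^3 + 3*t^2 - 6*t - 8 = (t + 1)*(t^2 + 2*t - 8) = (t - 2)*(t + 1)*(t + 4)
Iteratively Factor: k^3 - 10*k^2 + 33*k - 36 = (k - 3)*(k^2 - 7*k + 12) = (k - 3)^2*(k - 4)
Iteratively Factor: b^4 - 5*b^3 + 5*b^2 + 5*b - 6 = (b - 2)*(b^3 - 3*b^2 - b + 3) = (b - 2)*(b + 1)*(b^2 - 4*b + 3) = (b - 3)*(b - 2)*(b + 1)*(b - 1)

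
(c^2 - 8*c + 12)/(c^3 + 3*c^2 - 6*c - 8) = (c - 6)/(c^2 + 5*c + 4)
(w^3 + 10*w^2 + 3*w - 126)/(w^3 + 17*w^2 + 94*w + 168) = (w - 3)/(w + 4)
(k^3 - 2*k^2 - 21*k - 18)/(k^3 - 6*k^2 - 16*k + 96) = (k^2 + 4*k + 3)/(k^2 - 16)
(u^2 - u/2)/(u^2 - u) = (u - 1/2)/(u - 1)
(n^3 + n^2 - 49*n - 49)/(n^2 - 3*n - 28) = (n^2 + 8*n + 7)/(n + 4)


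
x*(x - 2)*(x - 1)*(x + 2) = x^4 - x^3 - 4*x^2 + 4*x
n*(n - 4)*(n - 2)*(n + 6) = n^4 - 28*n^2 + 48*n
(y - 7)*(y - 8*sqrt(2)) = y^2 - 8*sqrt(2)*y - 7*y + 56*sqrt(2)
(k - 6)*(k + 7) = k^2 + k - 42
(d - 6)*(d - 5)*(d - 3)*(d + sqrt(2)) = d^4 - 14*d^3 + sqrt(2)*d^3 - 14*sqrt(2)*d^2 + 63*d^2 - 90*d + 63*sqrt(2)*d - 90*sqrt(2)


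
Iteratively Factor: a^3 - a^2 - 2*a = (a)*(a^2 - a - 2) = a*(a - 2)*(a + 1)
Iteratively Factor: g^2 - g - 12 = (g - 4)*(g + 3)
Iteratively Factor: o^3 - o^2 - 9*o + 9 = (o - 1)*(o^2 - 9) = (o - 3)*(o - 1)*(o + 3)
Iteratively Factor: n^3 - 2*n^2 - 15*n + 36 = (n - 3)*(n^2 + n - 12) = (n - 3)^2*(n + 4)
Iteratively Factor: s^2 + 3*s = (s + 3)*(s)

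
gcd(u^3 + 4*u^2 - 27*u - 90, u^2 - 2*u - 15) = u^2 - 2*u - 15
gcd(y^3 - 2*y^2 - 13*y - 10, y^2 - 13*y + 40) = y - 5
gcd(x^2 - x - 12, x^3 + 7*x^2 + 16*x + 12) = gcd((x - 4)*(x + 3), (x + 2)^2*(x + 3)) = x + 3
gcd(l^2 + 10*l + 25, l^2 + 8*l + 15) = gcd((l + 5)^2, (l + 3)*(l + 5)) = l + 5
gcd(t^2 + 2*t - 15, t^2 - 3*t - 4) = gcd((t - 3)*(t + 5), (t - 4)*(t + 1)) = 1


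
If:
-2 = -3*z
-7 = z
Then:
No Solution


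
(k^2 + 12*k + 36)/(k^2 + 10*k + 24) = (k + 6)/(k + 4)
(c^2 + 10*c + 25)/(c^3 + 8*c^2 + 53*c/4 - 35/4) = 4*(c + 5)/(4*c^2 + 12*c - 7)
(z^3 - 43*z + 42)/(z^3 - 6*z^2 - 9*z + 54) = (z^2 + 6*z - 7)/(z^2 - 9)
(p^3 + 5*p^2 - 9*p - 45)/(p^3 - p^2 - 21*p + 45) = (p + 3)/(p - 3)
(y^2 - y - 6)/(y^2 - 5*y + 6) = (y + 2)/(y - 2)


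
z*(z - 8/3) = z^2 - 8*z/3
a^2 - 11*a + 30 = (a - 6)*(a - 5)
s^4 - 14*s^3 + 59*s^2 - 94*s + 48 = (s - 8)*(s - 3)*(s - 2)*(s - 1)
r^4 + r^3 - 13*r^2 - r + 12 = (r - 3)*(r - 1)*(r + 1)*(r + 4)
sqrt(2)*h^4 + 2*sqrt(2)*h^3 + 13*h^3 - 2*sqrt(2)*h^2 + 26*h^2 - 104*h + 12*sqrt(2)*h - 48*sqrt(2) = (h - 2)*(h + 4)*(h + 6*sqrt(2))*(sqrt(2)*h + 1)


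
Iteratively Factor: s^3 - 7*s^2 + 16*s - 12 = (s - 3)*(s^2 - 4*s + 4) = (s - 3)*(s - 2)*(s - 2)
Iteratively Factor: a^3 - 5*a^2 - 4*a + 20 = (a - 2)*(a^2 - 3*a - 10) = (a - 5)*(a - 2)*(a + 2)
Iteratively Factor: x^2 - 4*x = (x - 4)*(x)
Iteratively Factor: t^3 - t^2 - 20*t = (t - 5)*(t^2 + 4*t) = t*(t - 5)*(t + 4)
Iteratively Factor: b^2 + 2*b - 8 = (b + 4)*(b - 2)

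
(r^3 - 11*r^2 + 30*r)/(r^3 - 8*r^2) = (r^2 - 11*r + 30)/(r*(r - 8))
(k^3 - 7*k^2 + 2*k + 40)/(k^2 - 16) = (k^2 - 3*k - 10)/(k + 4)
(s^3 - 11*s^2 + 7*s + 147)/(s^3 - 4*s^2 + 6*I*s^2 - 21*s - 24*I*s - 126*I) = (s - 7)/(s + 6*I)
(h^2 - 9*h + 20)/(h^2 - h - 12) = (h - 5)/(h + 3)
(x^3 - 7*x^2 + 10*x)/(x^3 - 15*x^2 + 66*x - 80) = x/(x - 8)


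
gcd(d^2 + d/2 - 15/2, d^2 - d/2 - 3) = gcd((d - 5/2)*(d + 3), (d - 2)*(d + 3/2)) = 1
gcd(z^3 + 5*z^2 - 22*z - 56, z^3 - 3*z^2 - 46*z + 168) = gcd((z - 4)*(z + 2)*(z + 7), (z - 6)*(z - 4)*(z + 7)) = z^2 + 3*z - 28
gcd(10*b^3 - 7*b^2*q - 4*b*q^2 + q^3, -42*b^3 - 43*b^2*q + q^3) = 1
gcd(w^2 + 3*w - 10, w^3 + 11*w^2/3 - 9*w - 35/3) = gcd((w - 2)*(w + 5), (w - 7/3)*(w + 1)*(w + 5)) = w + 5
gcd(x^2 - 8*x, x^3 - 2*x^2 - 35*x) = x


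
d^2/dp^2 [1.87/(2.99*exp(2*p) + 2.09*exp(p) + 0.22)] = (1.87*(5.98*exp(p) + 2.09)*(11.96*exp(p) + 4.18)*exp(p) - (22.3652*exp(p) + 3.9083)*(2.99*exp(2*p) + 2.09*exp(p) + 0.22))*exp(p)/(2.99*exp(2*p) + 2.09*exp(p) + 0.22)^3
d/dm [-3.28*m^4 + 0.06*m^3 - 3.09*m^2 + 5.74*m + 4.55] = -13.12*m^3 + 0.18*m^2 - 6.18*m + 5.74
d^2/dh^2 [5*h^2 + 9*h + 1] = 10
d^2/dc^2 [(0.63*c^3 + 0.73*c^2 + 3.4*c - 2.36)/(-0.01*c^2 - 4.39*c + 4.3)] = (-1.0842021724855e-19*c^5 + 5.55111512312578e-17*c^4 - 24.273612*c^3 + 71.168136*c^2 - 70.147776*c - 64.191728)/(1.0e-6*c^6 + 0.001317*c^5 + 0.576873*c^4 + 83.471899*c^3 - 248.05539*c^2 + 243.5133*c - 79.507)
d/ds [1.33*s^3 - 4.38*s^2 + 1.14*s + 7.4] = 3.99*s^2 - 8.76*s + 1.14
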